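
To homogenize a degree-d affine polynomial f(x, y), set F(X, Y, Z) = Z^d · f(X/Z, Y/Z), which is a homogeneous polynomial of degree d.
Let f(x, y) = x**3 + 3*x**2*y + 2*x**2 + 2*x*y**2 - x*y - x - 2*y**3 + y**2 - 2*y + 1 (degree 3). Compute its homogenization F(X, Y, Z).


F(X, Y, Z) = X**3 + 3*X**2*Y + 2*X**2*Z + 2*X*Y**2 - X*Y*Z - X*Z**2 - 2*Y**3 + Y**2*Z - 2*Y*Z**2 + Z**3

deg(f) = 3.
Substitute x = X/Z, y = Y/Z into f, then multiply by Z^3.
  monomial 1·x^3·y^0 ↦ 1·X^3·Y^0·Z^0.
  monomial 3·x^2·y^1 ↦ 3·X^2·Y^1·Z^0.
  monomial 2·x^2·y^0 ↦ 2·X^2·Y^0·Z^1.
  monomial 2·x^1·y^2 ↦ 2·X^1·Y^2·Z^0.
  monomial -1·x^1·y^1 ↦ -1·X^1·Y^1·Z^1.
  monomial -1·x^1·y^0 ↦ -1·X^1·Y^0·Z^2.
  monomial -2·x^0·y^3 ↦ -2·X^0·Y^3·Z^0.
  monomial 1·x^0·y^2 ↦ 1·X^0·Y^2·Z^1.
  monomial -2·x^0·y^1 ↦ -2·X^0·Y^1·Z^2.
  monomial 1·x^0·y^0 ↦ 1·X^0·Y^0·Z^3.
Collecting: F(X, Y, Z) = X**3 + 3*X**2*Y + 2*X**2*Z + 2*X*Y**2 - X*Y*Z - X*Z**2 - 2*Y**3 + Y**2*Z - 2*Y*Z**2 + Z**3.


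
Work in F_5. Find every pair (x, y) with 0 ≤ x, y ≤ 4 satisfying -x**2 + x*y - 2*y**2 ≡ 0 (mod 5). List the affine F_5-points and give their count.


Affine F_5-points: {(0, 0)}; count = 1.

For each of the 25 pairs (x, y) ∈ F_5², evaluate f(x, y) mod 5. Record the zeros.
  x = 0: [0↦0, 1↦3, 2↦2, 3↦2, 4↦3]  zeros at y ∈ {0}
  x = 1: [0↦4, 1↦3, 2↦3, 3↦4, 4↦1]  zeros at y ∈ ∅
  x = 2: [0↦1, 1↦1, 2↦2, 3↦4, 4↦2]  zeros at y ∈ ∅
  x = 3: [0↦1, 1↦2, 2↦4, 3↦2, 4↦1]  zeros at y ∈ ∅
  x = 4: [0↦4, 1↦1, 2↦4, 3↦3, 4↦3]  zeros at y ∈ ∅
Collecting zeros: affine points = {(0, 0)}.
Total count |C(F_5)_aff| = 1.


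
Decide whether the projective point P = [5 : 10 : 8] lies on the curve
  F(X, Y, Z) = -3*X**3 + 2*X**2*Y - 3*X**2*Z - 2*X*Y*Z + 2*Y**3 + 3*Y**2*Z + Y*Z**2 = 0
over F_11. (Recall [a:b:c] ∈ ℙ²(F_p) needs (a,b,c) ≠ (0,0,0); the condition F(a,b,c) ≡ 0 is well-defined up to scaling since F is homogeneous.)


F(5,10,8) ≡ 3 (mod 11); P is NOT on the curve.

Evaluate F(5, 10, 8) term-by-term (mod 11).
  -3*X**3 ↦ -3·125·1·1 = -375
  2*X**2*Y ↦ 2·25·10·1 = 500
  -3*X**2*Z ↦ -3·25·1·8 = -600
  -2*X*Y*Z ↦ -2·5·10·8 = -800
  2*Y**3 ↦ 2·1·1000·1 = 2000
  3*Y**2*Z ↦ 3·1·100·8 = 2400
  Y*Z**2 ↦ 1·1·10·64 = 640
Sum: F(5, 10, 8) = (-375) + (500) + (-600) + (-800) + (2000) + (2400) + (640) = 3765.
Reducing mod 11: 3765 ≡ 3 (mod 11).
Since F(a, b, c) ≡ 3 ≠ 0 (mod 11), P does NOT lie on the curve.


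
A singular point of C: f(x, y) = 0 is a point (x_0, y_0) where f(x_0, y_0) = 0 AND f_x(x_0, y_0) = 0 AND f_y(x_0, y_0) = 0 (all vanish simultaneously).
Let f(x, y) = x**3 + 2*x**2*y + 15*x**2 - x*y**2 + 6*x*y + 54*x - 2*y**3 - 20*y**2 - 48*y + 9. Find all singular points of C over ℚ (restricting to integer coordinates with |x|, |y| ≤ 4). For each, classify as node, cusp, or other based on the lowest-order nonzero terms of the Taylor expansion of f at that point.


Singular points: {(-3, -3)}; classification: cusp.

Compute partial derivatives:
  f_x = 3*x**2 + 4*x*y + 30*x - y**2 + 6*y + 54.
  f_y = 2*x**2 - 2*x*y + 6*x - 6*y**2 - 40*y - 48.
Scan x_0 ∈ {−4, ..., 4}. For each x_0, f_y(x_0, y) is a polynomial in y; find its integer roots y ∈ {−4, ..., 4}, then test f_x and f at those candidates.
  x = -4: f_y(-4, y) = -6*y**2 - 32*y - 40; vanishes at y ∈ {-2}. (-4, -2): f_x = -2 ≠ 0.
  x = -3: f_y(-3, y) = -6*y**2 - 34*y - 48; vanishes at y ∈ {-3}. (-3, -3): f_x = 0, f = 0 — SINGULAR.
  x = -2: f_y(-2, y) = -6*y**2 - 36*y - 52; no integer root y with |y| ≤ 4.
  x = -1: f_y(-1, y) = -6*y**2 - 38*y - 52; vanishes at y ∈ {-2}. (-1, -2): f_x = 19 ≠ 0.
  x = 0: f_y(0, y) = -6*y**2 - 40*y - 48; no integer root y with |y| ≤ 4.
  x = 1: f_y(1, y) = -6*y**2 - 42*y - 40; no integer root y with |y| ≤ 4.
  x = 2: f_y(2, y) = -6*y**2 - 44*y - 28; no integer root y with |y| ≤ 4.
  x = 3: f_y(3, y) = -6*y**2 - 46*y - 12; no integer root y with |y| ≤ 4.
  x = 4: f_y(4, y) = -6*y**2 - 48*y + 8; no integer root y with |y| ≤ 4.
Only singular point on the grid: (-3, -3).
Classify: substitute x = -3 + u, y = -3 + v and expand: f = u**3 + 2*u**2*v - u*v**2 - 2*v**3 + v**2.
No constant or linear terms (consistent with a singular point). Quadratic part: v**2. Cubic part: u**3 + 2*u**2*v - u*v**2 - 2*v**3.
The quadratic part v**2 is a perfect square, so there is a single (double) tangent line v = 0, i.e. y = -3. Restricting the cubic part to that line (v = 0) leaves u**3 ≠ 0, so f is not divisible by v and the branch is v² ≈ -u**3 to lowest order — this is a cusp.
Classification: cusp.


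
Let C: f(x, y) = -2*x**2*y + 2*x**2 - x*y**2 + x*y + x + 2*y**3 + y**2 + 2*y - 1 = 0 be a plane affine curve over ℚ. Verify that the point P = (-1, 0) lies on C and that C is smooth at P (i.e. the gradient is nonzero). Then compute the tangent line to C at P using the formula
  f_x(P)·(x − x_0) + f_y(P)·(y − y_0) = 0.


Tangent line at P: -3*x - y - 3 = 0.

Step 1: f(-1, 0) = 0, so P lies on C.
Step 2: partial derivatives
  f_x(x, y) = -4*x*y + 4*x - y**2 + y + 1, f_y(x, y) = -2*x**2 - 2*x*y + x + 6*y**2 + 2*y + 2.
  f_x(P) = -3, f_y(P) = -1 (gradient nonzero, so P is smooth).
Step 3: tangent line at P: -3·(x − -1) + -1·(y − 0) = 0.
Expanding: -3*x - y - 3 = 0.


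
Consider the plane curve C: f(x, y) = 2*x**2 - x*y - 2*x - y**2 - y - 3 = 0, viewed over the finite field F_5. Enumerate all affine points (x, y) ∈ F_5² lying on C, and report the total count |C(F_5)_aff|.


Affine F_5-points: {(0, 1), (0, 3), (4, 1), (4, 4)}; count = 4.

For each of the 25 pairs (x, y) ∈ F_5², evaluate f(x, y) mod 5. Record the zeros.
  x = 0: [0↦2, 1↦0, 2↦1, 3↦0, 4↦2]  zeros at y ∈ {1, 3}
  x = 1: [0↦2, 1↦4, 2↦4, 3↦2, 4↦3]  zeros at y ∈ ∅
  x = 2: [0↦1, 1↦2, 2↦1, 3↦3, 4↦3]  zeros at y ∈ ∅
  x = 3: [0↦4, 1↦4, 2↦2, 3↦3, 4↦2]  zeros at y ∈ ∅
  x = 4: [0↦1, 1↦0, 2↦2, 3↦2, 4↦0]  zeros at y ∈ {1, 4}
Collecting zeros: affine points = {(0, 1), (0, 3), (4, 1), (4, 4)}.
Total count |C(F_5)_aff| = 4.


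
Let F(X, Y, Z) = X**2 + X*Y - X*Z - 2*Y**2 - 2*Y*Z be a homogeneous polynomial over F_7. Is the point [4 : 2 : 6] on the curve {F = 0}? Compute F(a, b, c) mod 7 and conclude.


F(4,2,6) ≡ 3 (mod 7); P is NOT on the curve.

Evaluate F(4, 2, 6) term-by-term (mod 7).
  X**2 ↦ 1·16·1·1 = 16
  X*Y ↦ 1·4·2·1 = 8
  -X*Z ↦ -1·4·1·6 = -24
  -2*Y**2 ↦ -2·1·4·1 = -8
  -2*Y*Z ↦ -2·1·2·6 = -24
Sum: F(4, 2, 6) = (16) + (8) + (-24) + (-8) + (-24) = -32.
Reducing mod 7: -32 ≡ 3 (mod 7).
Since F(a, b, c) ≡ 3 ≠ 0 (mod 7), P does NOT lie on the curve.


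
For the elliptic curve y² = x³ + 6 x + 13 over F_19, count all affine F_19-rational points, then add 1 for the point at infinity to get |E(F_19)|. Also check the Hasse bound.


Affine points = {(1, 1), (1, 18), (3, 1), (3, 18), (4, 5), (4, 14), (5, 4), (5, 15), (9, 6), (9, 13), (10, 3), (10, 16), (11, 2), (11, 17), (15, 1), (15, 18), (16, 5), (16, 14), (18, 5), (18, 14)}; affine count = 20; |E(F_19)| = 21.

Discriminant check: Δ ∝ 4a³ + 27b² = 4·6³ + 27·13² = 4·216 + 27·169 ≡ 12 (mod 19). Nonzero ⇒ E is nonsingular.
For each x ∈ F_19, compute rhs = x³ + 6·x + 13 mod 19, then count y ∈ F_19 with y² ≡ rhs.
  x = 0: rhs = 13, matching y values: none (0 points).
  x = 1: rhs = 1, matching y values: 1, 18 (2 points).
  x = 2: rhs = 14, matching y values: none (0 points).
  x = 3: rhs = 1, matching y values: 1, 18 (2 points).
  x = 4: rhs = 6, matching y values: 5, 14 (2 points).
  x = 5: rhs = 16, matching y values: 4, 15 (2 points).
  x = 6: rhs = 18, matching y values: none (0 points).
  x = 7: rhs = 18, matching y values: none (0 points).
  x = 8: rhs = 3, matching y values: none (0 points).
  x = 9: rhs = 17, matching y values: 6, 13 (2 points).
  x = 10: rhs = 9, matching y values: 3, 16 (2 points).
  x = 11: rhs = 4, matching y values: 2, 17 (2 points).
  x = 12: rhs = 8, matching y values: none (0 points).
  x = 13: rhs = 8, matching y values: none (0 points).
  x = 14: rhs = 10, matching y values: none (0 points).
  x = 15: rhs = 1, matching y values: 1, 18 (2 points).
  x = 16: rhs = 6, matching y values: 5, 14 (2 points).
  x = 17: rhs = 12, matching y values: none (0 points).
  x = 18: rhs = 6, matching y values: 5, 14 (2 points).
Total affine count: 20.
Full point count |E(F_19)| = 20 + 1 = 21.
Hasse bound: |21 − (19+1)| = |1| = 1 ≤ 2√19 ≈ 8.7178 ✓.


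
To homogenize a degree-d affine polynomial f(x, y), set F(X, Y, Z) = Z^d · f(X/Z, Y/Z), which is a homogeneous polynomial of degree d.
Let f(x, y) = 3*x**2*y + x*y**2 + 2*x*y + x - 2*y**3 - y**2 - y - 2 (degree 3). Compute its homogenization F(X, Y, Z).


F(X, Y, Z) = 3*X**2*Y + X*Y**2 + 2*X*Y*Z + X*Z**2 - 2*Y**3 - Y**2*Z - Y*Z**2 - 2*Z**3

deg(f) = 3.
Substitute x = X/Z, y = Y/Z into f, then multiply by Z^3.
  monomial 3·x^2·y^1 ↦ 3·X^2·Y^1·Z^0.
  monomial 1·x^1·y^2 ↦ 1·X^1·Y^2·Z^0.
  monomial 2·x^1·y^1 ↦ 2·X^1·Y^1·Z^1.
  monomial 1·x^1·y^0 ↦ 1·X^1·Y^0·Z^2.
  monomial -2·x^0·y^3 ↦ -2·X^0·Y^3·Z^0.
  monomial -1·x^0·y^2 ↦ -1·X^0·Y^2·Z^1.
  monomial -1·x^0·y^1 ↦ -1·X^0·Y^1·Z^2.
  monomial -2·x^0·y^0 ↦ -2·X^0·Y^0·Z^3.
Collecting: F(X, Y, Z) = 3*X**2*Y + X*Y**2 + 2*X*Y*Z + X*Z**2 - 2*Y**3 - Y**2*Z - Y*Z**2 - 2*Z**3.


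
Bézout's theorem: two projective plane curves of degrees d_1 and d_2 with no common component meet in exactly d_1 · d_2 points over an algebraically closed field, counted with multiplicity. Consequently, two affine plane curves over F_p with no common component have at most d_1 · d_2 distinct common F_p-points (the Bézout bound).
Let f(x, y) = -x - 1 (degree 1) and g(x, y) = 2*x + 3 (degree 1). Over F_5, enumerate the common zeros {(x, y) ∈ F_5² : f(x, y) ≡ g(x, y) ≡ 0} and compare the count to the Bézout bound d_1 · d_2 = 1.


Common zeros: ∅; count = 0; Bézout bound = 1.

deg(f) = 1, deg(g) = 1, so Bézout bound = 1.
Scan x ∈ F_5. For each x, list the y ∈ F_5 with f(x, y) ≡ 0 and those with g(x, y) ≡ 0 (mod 5); the common zeros in that column are the intersection.
  x = 0: f ≡ 0 at y ∈ ∅; g ≡ 0 at y ∈ ∅; common: ∅.
  x = 1: f ≡ 0 at y ∈ ∅; g ≡ 0 at y ∈ {0, 1, 2, 3, 4}; common: ∅.
  x = 2: f ≡ 0 at y ∈ ∅; g ≡ 0 at y ∈ ∅; common: ∅.
  x = 3: f ≡ 0 at y ∈ ∅; g ≡ 0 at y ∈ ∅; common: ∅.
  x = 4: f ≡ 0 at y ∈ {0, 1, 2, 3, 4}; g ≡ 0 at y ∈ ∅; common: ∅.
Collecting: common zeros = ∅, so the count is 0.
Comparison with the Bézout bound: 0 ≤ 1 = deg(f)·deg(g), as expected for curves with no common component (the affine F_5-count falls short of the bound because intersections may lie at infinity, over extension fields, or carry multiplicity).


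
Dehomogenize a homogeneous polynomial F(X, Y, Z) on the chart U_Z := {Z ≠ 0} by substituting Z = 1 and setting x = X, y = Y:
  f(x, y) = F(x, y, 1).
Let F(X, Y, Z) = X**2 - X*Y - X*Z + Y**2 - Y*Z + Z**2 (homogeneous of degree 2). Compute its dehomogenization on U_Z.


f(x, y) = x**2 - x*y - x + y**2 - y + 1

On U_Z we set Z = 1. Each monomial c·X^i·Y^j·Z^k in F becomes c·x^i·y^j·1^k = c·x^i·y^j.
Substituting Z = 1: F(X, Y, 1) = x**2 - x*y - x + y**2 - y + 1.
Note: deg(f) ≤ deg(F) = 2; strict inequality happens when F is divisible by Z (lost terms).


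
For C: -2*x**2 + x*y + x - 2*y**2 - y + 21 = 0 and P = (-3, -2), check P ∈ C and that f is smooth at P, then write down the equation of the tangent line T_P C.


Tangent line at P: 11*x + 4*y + 41 = 0.

Step 1: f(-3, -2) = 0, so P lies on C.
Step 2: partial derivatives
  f_x(x, y) = -4*x + y + 1, f_y(x, y) = x - 4*y - 1.
  f_x(P) = 11, f_y(P) = 4 (gradient nonzero, so P is smooth).
Step 3: tangent line at P: 11·(x − -3) + 4·(y − -2) = 0.
Expanding: 11*x + 4*y + 41 = 0.


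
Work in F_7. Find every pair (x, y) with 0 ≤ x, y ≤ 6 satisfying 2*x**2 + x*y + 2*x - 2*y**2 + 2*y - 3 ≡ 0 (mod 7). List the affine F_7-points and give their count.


Affine F_7-points: {(0, 2), (0, 6), (2, 4), (2, 5), (3, 0), (3, 6), (5, 2), (5, 5)}; count = 8.

For each of the 49 pairs (x, y) ∈ F_7², evaluate f(x, y) mod 7. Record the zeros.
  x = 0: [0↦4, 1↦4, 2↦0, 3↦6, 4↦1, 5↦6, 6↦0]  zeros at y ∈ {2, 6}
  x = 1: [0↦1, 1↦2, 2↦6, 3↦6, 4↦2, 5↦1, 6↦3]  zeros at y ∈ ∅
  x = 2: [0↦2, 1↦4, 2↦2, 3↦3, 4↦0, 5↦0, 6↦3]  zeros at y ∈ {4, 5}
  x = 3: [0↦0, 1↦3, 2↦2, 3↦4, 4↦2, 5↦3, 6↦0]  zeros at y ∈ {0, 6}
  x = 4: [0↦2, 1↦6, 2↦6, 3↦2, 4↦1, 5↦3, 6↦1]  zeros at y ∈ ∅
  x = 5: [0↦1, 1↦6, 2↦0, 3↦4, 4↦4, 5↦0, 6↦6]  zeros at y ∈ {2, 5}
  x = 6: [0↦4, 1↦3, 2↦5, 3↦3, 4↦4, 5↦1, 6↦1]  zeros at y ∈ ∅
Collecting zeros: affine points = {(0, 2), (0, 6), (2, 4), (2, 5), (3, 0), (3, 6), (5, 2), (5, 5)}.
Total count |C(F_7)_aff| = 8.


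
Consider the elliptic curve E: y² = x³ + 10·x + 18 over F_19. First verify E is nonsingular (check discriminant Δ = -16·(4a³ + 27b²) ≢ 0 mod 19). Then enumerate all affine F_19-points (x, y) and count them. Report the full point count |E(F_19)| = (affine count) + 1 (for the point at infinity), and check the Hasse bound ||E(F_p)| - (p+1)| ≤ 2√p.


Affine points = {(6, 3), (6, 16), (9, 1), (9, 18), (10, 4), (10, 15), (12, 2), (12, 17), (15, 3), (15, 16), (17, 3), (17, 16), (18, 8), (18, 11)}; affine count = 14; |E(F_19)| = 15.

Discriminant check: Δ ∝ 4a³ + 27b² = 4·10³ + 27·18² = 4·1000 + 27·324 ≡ 18 (mod 19). Nonzero ⇒ E is nonsingular.
For each x ∈ F_19, compute rhs = x³ + 10·x + 18 mod 19, then count y ∈ F_19 with y² ≡ rhs.
  x = 0: rhs = 18, matching y values: none (0 points).
  x = 1: rhs = 10, matching y values: none (0 points).
  x = 2: rhs = 8, matching y values: none (0 points).
  x = 3: rhs = 18, matching y values: none (0 points).
  x = 4: rhs = 8, matching y values: none (0 points).
  x = 5: rhs = 3, matching y values: none (0 points).
  x = 6: rhs = 9, matching y values: 3, 16 (2 points).
  x = 7: rhs = 13, matching y values: none (0 points).
  x = 8: rhs = 2, matching y values: none (0 points).
  x = 9: rhs = 1, matching y values: 1, 18 (2 points).
  x = 10: rhs = 16, matching y values: 4, 15 (2 points).
  x = 11: rhs = 15, matching y values: none (0 points).
  x = 12: rhs = 4, matching y values: 2, 17 (2 points).
  x = 13: rhs = 8, matching y values: none (0 points).
  x = 14: rhs = 14, matching y values: none (0 points).
  x = 15: rhs = 9, matching y values: 3, 16 (2 points).
  x = 16: rhs = 18, matching y values: none (0 points).
  x = 17: rhs = 9, matching y values: 3, 16 (2 points).
  x = 18: rhs = 7, matching y values: 8, 11 (2 points).
Total affine count: 14.
Full point count |E(F_19)| = 14 + 1 = 15.
Hasse bound: |15 − (19+1)| = |-5| = 5 ≤ 2√19 ≈ 8.7178 ✓.


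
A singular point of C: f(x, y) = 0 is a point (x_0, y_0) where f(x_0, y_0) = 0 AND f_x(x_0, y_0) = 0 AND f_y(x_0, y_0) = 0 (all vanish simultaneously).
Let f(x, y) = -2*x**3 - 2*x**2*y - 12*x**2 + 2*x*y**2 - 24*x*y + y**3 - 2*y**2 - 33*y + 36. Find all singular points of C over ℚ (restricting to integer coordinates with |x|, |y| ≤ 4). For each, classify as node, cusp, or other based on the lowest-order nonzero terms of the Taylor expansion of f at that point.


Singular points: {(-3, 3)}; classification: cusp.

Compute partial derivatives:
  f_x = -6*x**2 - 4*x*y - 24*x + 2*y**2 - 24*y.
  f_y = -2*x**2 + 4*x*y - 24*x + 3*y**2 - 4*y - 33.
Scan x_0 ∈ {−4, ..., 4}. For each x_0, f_y(x_0, y) is a polynomial in y; find its integer roots y ∈ {−4, ..., 4}, then test f_x and f at those candidates.
  x = -4: f_y(-4, y) = 3*y**2 - 20*y + 31; no integer root y with |y| ≤ 4.
  x = -3: f_y(-3, y) = 3*y**2 - 16*y + 21; vanishes at y ∈ {3}. (-3, 3): f_x = 0, f = 0 — SINGULAR.
  x = -2: f_y(-2, y) = 3*y**2 - 12*y + 7; no integer root y with |y| ≤ 4.
  x = -1: f_y(-1, y) = 3*y**2 - 8*y - 11; vanishes at y ∈ {-1}. (-1, -1): f_x = 40 ≠ 0.
  x = 0: f_y(0, y) = 3*y**2 - 4*y - 33; no integer root y with |y| ≤ 4.
  x = 1: f_y(1, y) = 3*y**2 - 59; no integer root y with |y| ≤ 4.
  x = 2: f_y(2, y) = 3*y**2 + 4*y - 89; no integer root y with |y| ≤ 4.
  x = 3: f_y(3, y) = 3*y**2 + 8*y - 123; no integer root y with |y| ≤ 4.
  x = 4: f_y(4, y) = 3*y**2 + 12*y - 161; no integer root y with |y| ≤ 4.
Only singular point on the grid: (-3, 3).
Classify: substitute x = -3 + u, y = 3 + v and expand: f = -2*u**3 - 2*u**2*v + 2*u*v**2 + v**3 + v**2.
No constant or linear terms (consistent with a singular point). Quadratic part: v**2. Cubic part: -2*u**3 - 2*u**2*v + 2*u*v**2 + v**3.
The quadratic part v**2 is a perfect square, so there is a single (double) tangent line v = 0, i.e. y = 3. Restricting the cubic part to that line (v = 0) leaves -2*u**3 ≠ 0, so f is not divisible by v and the branch is v² ≈ 2*u**3 to lowest order — this is a cusp.
Classification: cusp.


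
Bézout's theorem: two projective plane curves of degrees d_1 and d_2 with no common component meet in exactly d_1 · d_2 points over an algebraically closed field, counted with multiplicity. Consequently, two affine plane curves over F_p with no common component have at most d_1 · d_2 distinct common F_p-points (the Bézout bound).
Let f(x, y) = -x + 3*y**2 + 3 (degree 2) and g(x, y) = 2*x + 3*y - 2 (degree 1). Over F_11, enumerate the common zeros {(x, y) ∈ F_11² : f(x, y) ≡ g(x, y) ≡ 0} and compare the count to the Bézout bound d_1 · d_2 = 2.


Common zeros: {(4, 9), (7, 7)}; count = 2; Bézout bound = 2.

deg(f) = 2, deg(g) = 1, so Bézout bound = 2.
Scan x ∈ F_11. For each x, list the y ∈ F_11 with f(x, y) ≡ 0 and those with g(x, y) ≡ 0 (mod 11); the common zeros in that column are the intersection.
  x = 0: f ≡ 0 at y ∈ ∅; g ≡ 0 at y ∈ {8}; common: ∅.
  x = 1: f ≡ 0 at y ∈ {5, 6}; g ≡ 0 at y ∈ {0}; common: ∅.
  x = 2: f ≡ 0 at y ∈ ∅; g ≡ 0 at y ∈ {3}; common: ∅.
  x = 3: f ≡ 0 at y ∈ {0}; g ≡ 0 at y ∈ {6}; common: ∅.
  x = 4: f ≡ 0 at y ∈ {2, 9}; g ≡ 0 at y ∈ {9}; common: {9}.
  x = 5: f ≡ 0 at y ∈ ∅; g ≡ 0 at y ∈ {1}; common: ∅.
  x = 6: f ≡ 0 at y ∈ {1, 10}; g ≡ 0 at y ∈ {4}; common: ∅.
  x = 7: f ≡ 0 at y ∈ {4, 7}; g ≡ 0 at y ∈ {7}; common: {7}.
  x = 8: f ≡ 0 at y ∈ {3, 8}; g ≡ 0 at y ∈ {10}; common: ∅.
  x = 9: f ≡ 0 at y ∈ ∅; g ≡ 0 at y ∈ {2}; common: ∅.
  x = 10: f ≡ 0 at y ∈ ∅; g ≡ 0 at y ∈ {5}; common: ∅.
Collecting: common zeros = {(4, 9), (7, 7)}, so the count is 2.
Comparison with the Bézout bound: 2 ≤ 2 = deg(f)·deg(g), as expected for curves with no common component (the bound is attained).


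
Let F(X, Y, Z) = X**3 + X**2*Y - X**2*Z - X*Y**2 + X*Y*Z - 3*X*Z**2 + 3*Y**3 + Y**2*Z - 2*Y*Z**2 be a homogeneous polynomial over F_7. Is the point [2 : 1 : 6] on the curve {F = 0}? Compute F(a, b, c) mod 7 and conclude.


F(2,1,6) ≡ 6 (mod 7); P is NOT on the curve.

Evaluate F(2, 1, 6) term-by-term (mod 7).
  X**3 ↦ 1·8·1·1 = 8
  X**2*Y ↦ 1·4·1·1 = 4
  -X**2*Z ↦ -1·4·1·6 = -24
  -X*Y**2 ↦ -1·2·1·1 = -2
  X*Y*Z ↦ 1·2·1·6 = 12
  -3*X*Z**2 ↦ -3·2·1·36 = -216
  3*Y**3 ↦ 3·1·1·1 = 3
  Y**2*Z ↦ 1·1·1·6 = 6
  -2*Y*Z**2 ↦ -2·1·1·36 = -72
Sum: F(2, 1, 6) = (8) + (4) + (-24) + (-2) + (12) + (-216) + (3) + (6) + (-72) = -281.
Reducing mod 7: -281 ≡ 6 (mod 7).
Since F(a, b, c) ≡ 6 ≠ 0 (mod 7), P does NOT lie on the curve.


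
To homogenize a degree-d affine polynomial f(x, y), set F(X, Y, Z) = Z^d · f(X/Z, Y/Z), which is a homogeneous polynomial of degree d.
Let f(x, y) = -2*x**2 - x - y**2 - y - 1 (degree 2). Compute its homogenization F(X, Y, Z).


F(X, Y, Z) = -2*X**2 - X*Z - Y**2 - Y*Z - Z**2

deg(f) = 2.
Substitute x = X/Z, y = Y/Z into f, then multiply by Z^2.
  monomial -2·x^2·y^0 ↦ -2·X^2·Y^0·Z^0.
  monomial -1·x^1·y^0 ↦ -1·X^1·Y^0·Z^1.
  monomial -1·x^0·y^2 ↦ -1·X^0·Y^2·Z^0.
  monomial -1·x^0·y^1 ↦ -1·X^0·Y^1·Z^1.
  monomial -1·x^0·y^0 ↦ -1·X^0·Y^0·Z^2.
Collecting: F(X, Y, Z) = -2*X**2 - X*Z - Y**2 - Y*Z - Z**2.


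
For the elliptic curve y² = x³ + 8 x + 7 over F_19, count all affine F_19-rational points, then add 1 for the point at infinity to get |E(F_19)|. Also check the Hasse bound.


Affine points = {(0, 8), (0, 11), (1, 4), (1, 15), (3, 1), (3, 18), (5, 1), (5, 18), (6, 9), (6, 10), (7, 8), (7, 11), (10, 2), (10, 17), (11, 1), (11, 18), (12, 8), (12, 11), (13, 3), (13, 16), (15, 5), (15, 14), (18, 6), (18, 13)}; affine count = 24; |E(F_19)| = 25.

Discriminant check: Δ ∝ 4a³ + 27b² = 4·8³ + 27·7² = 4·512 + 27·49 ≡ 8 (mod 19). Nonzero ⇒ E is nonsingular.
For each x ∈ F_19, compute rhs = x³ + 8·x + 7 mod 19, then count y ∈ F_19 with y² ≡ rhs.
  x = 0: rhs = 7, matching y values: 8, 11 (2 points).
  x = 1: rhs = 16, matching y values: 4, 15 (2 points).
  x = 2: rhs = 12, matching y values: none (0 points).
  x = 3: rhs = 1, matching y values: 1, 18 (2 points).
  x = 4: rhs = 8, matching y values: none (0 points).
  x = 5: rhs = 1, matching y values: 1, 18 (2 points).
  x = 6: rhs = 5, matching y values: 9, 10 (2 points).
  x = 7: rhs = 7, matching y values: 8, 11 (2 points).
  x = 8: rhs = 13, matching y values: none (0 points).
  x = 9: rhs = 10, matching y values: none (0 points).
  x = 10: rhs = 4, matching y values: 2, 17 (2 points).
  x = 11: rhs = 1, matching y values: 1, 18 (2 points).
  x = 12: rhs = 7, matching y values: 8, 11 (2 points).
  x = 13: rhs = 9, matching y values: 3, 16 (2 points).
  x = 14: rhs = 13, matching y values: none (0 points).
  x = 15: rhs = 6, matching y values: 5, 14 (2 points).
  x = 16: rhs = 13, matching y values: none (0 points).
  x = 17: rhs = 2, matching y values: none (0 points).
  x = 18: rhs = 17, matching y values: 6, 13 (2 points).
Total affine count: 24.
Full point count |E(F_19)| = 24 + 1 = 25.
Hasse bound: |25 − (19+1)| = |5| = 5 ≤ 2√19 ≈ 8.7178 ✓.


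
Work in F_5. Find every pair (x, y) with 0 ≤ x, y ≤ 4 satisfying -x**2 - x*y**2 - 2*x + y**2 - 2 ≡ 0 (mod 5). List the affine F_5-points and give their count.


Affine F_5-points: {(1, 0), (1, 1), (1, 2), (1, 3), (1, 4), (2, 0), (3, 2), (3, 3)}; count = 8.

For each of the 25 pairs (x, y) ∈ F_5², evaluate f(x, y) mod 5. Record the zeros.
  x = 0: [0↦3, 1↦4, 2↦2, 3↦2, 4↦4]  zeros at y ∈ ∅
  x = 1: [0↦0, 1↦0, 2↦0, 3↦0, 4↦0]  zeros at y ∈ {0, 1, 2, 3, 4}
  x = 2: [0↦0, 1↦4, 2↦1, 3↦1, 4↦4]  zeros at y ∈ {0}
  x = 3: [0↦3, 1↦1, 2↦0, 3↦0, 4↦1]  zeros at y ∈ {2, 3}
  x = 4: [0↦4, 1↦1, 2↦2, 3↦2, 4↦1]  zeros at y ∈ ∅
Collecting zeros: affine points = {(1, 0), (1, 1), (1, 2), (1, 3), (1, 4), (2, 0), (3, 2), (3, 3)}.
Total count |C(F_5)_aff| = 8.


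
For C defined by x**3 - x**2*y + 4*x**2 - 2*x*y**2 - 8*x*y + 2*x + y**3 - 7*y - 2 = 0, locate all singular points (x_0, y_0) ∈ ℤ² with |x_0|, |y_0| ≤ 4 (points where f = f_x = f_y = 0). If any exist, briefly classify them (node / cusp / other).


Singular points: {(-2, -1)}; classification: node.

Compute partial derivatives:
  f_x = 3*x**2 - 2*x*y + 8*x - 2*y**2 - 8*y + 2.
  f_y = -x**2 - 4*x*y - 8*x + 3*y**2 - 7.
Scan x_0 ∈ {−4, ..., 4}. For each x_0, f_y(x_0, y) is a polynomial in y; find its integer roots y ∈ {−4, ..., 4}, then test f_x and f at those candidates.
  x = -4: f_y(-4, y) = 3*y**2 + 16*y + 9; no integer root y with |y| ≤ 4.
  x = -3: f_y(-3, y) = 3*y**2 + 12*y + 8; no integer root y with |y| ≤ 4.
  x = -2: f_y(-2, y) = 3*y**2 + 8*y + 5; vanishes at y ∈ {-1}. (-2, -1): f_x = 0, f = 0 — SINGULAR.
  x = -1: f_y(-1, y) = 3*y**2 + 4*y; vanishes at y ∈ {0}. (-1, 0): f_x = -3 ≠ 0.
  x = 0: f_y(0, y) = 3*y**2 - 7; no integer root y with |y| ≤ 4.
  x = 1: f_y(1, y) = 3*y**2 - 4*y - 16; no integer root y with |y| ≤ 4.
  x = 2: f_y(2, y) = 3*y**2 - 8*y - 27; no integer root y with |y| ≤ 4.
  x = 3: f_y(3, y) = 3*y**2 - 12*y - 40; no integer root y with |y| ≤ 4.
  x = 4: f_y(4, y) = 3*y**2 - 16*y - 55; no integer root y with |y| ≤ 4.
Only singular point on the grid: (-2, -1).
Classify: substitute x = -2 + u, y = -1 + v and expand: f = u**3 - u**2*v - u**2 - 2*u*v**2 + v**3 + v**2.
No constant or linear terms (consistent with a singular point). Quadratic part: -u**2 + v**2. Cubic part: u**3 - u**2*v - 2*u*v**2 + v**3.
The quadratic part v**2 - u**2 = (v − u)(v + u) splits into two distinct linear factors, so there are two distinct tangent lines y − -1 = ±(x − -2) — this is a node (ordinary double point).
Classification: node.


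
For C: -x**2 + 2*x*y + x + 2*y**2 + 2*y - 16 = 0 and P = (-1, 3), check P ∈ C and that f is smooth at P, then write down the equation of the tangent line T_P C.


Tangent line at P: 9*x + 12*y - 27 = 0.

Step 1: f(-1, 3) = 0, so P lies on C.
Step 2: partial derivatives
  f_x(x, y) = -2*x + 2*y + 1, f_y(x, y) = 2*x + 4*y + 2.
  f_x(P) = 9, f_y(P) = 12 (gradient nonzero, so P is smooth).
Step 3: tangent line at P: 9·(x − -1) + 12·(y − 3) = 0.
Expanding: 9*x + 12*y - 27 = 0.


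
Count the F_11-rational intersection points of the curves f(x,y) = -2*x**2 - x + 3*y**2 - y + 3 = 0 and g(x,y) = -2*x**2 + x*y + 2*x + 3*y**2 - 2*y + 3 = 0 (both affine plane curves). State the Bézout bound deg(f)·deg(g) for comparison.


Common zeros: {(9, 9)}; count = 1; Bézout bound = 4.

deg(f) = 2, deg(g) = 2, so Bézout bound = 4.
Scan x ∈ F_11. For each x, list the y ∈ F_11 with f(x, y) ≡ 0 and those with g(x, y) ≡ 0 (mod 11); the common zeros in that column are the intersection.
  x = 0: f ≡ 0 at y ∈ {7, 8}; g ≡ 0 at y ∈ {2, 6}; common: ∅.
  x = 1: f ≡ 0 at y ∈ {0, 4}; g ≡ 0 at y ∈ {7, 8}; common: ∅.
  x = 2: f ≡ 0 at y ∈ ∅; g ≡ 0 at y ∈ {2, 9}; common: ∅.
  x = 3: f ≡ 0 at y ∈ ∅; g ≡ 0 at y ∈ ∅; common: ∅.
  x = 4: f ≡ 0 at y ∈ {0, 4}; g ≡ 0 at y ∈ {6, 8}; common: ∅.
  x = 5: f ≡ 0 at y ∈ {7, 8}; g ≡ 0 at y ∈ ∅; common: ∅.
  x = 6: f ≡ 0 at y ∈ ∅; g ≡ 0 at y ∈ ∅; common: ∅.
  x = 7: f ≡ 0 at y ∈ {6, 9}; g ≡ 0 at y ∈ ∅; common: ∅.
  x = 8: f ≡ 0 at y ∈ ∅; g ≡ 0 at y ∈ ∅; common: ∅.
  x = 9: f ≡ 0 at y ∈ {6, 9}; g ≡ 0 at y ∈ {7, 9}; common: {9}.
  x = 10: f ≡ 0 at y ∈ ∅; g ≡ 0 at y ∈ ∅; common: ∅.
Collecting: common zeros = {(9, 9)}, so the count is 1.
Comparison with the Bézout bound: 1 ≤ 4 = deg(f)·deg(g), as expected for curves with no common component (the affine F_11-count falls short of the bound because intersections may lie at infinity, over extension fields, or carry multiplicity).


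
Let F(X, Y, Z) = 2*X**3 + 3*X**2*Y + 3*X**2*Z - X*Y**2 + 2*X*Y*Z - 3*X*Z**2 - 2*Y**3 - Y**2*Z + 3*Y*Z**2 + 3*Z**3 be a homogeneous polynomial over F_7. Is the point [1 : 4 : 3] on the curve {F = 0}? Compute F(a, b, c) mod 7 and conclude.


F(1,4,3) ≡ 3 (mod 7); P is NOT on the curve.

Evaluate F(1, 4, 3) term-by-term (mod 7).
  2*X**3 ↦ 2·1·1·1 = 2
  3*X**2*Y ↦ 3·1·4·1 = 12
  3*X**2*Z ↦ 3·1·1·3 = 9
  -X*Y**2 ↦ -1·1·16·1 = -16
  2*X*Y*Z ↦ 2·1·4·3 = 24
  -3*X*Z**2 ↦ -3·1·1·9 = -27
  -2*Y**3 ↦ -2·1·64·1 = -128
  -Y**2*Z ↦ -1·1·16·3 = -48
  3*Y*Z**2 ↦ 3·1·4·9 = 108
  3*Z**3 ↦ 3·1·1·27 = 81
Sum: F(1, 4, 3) = (2) + (12) + (9) + (-16) + (24) + (-27) + (-128) + (-48) + (108) + (81) = 17.
Reducing mod 7: 17 ≡ 3 (mod 7).
Since F(a, b, c) ≡ 3 ≠ 0 (mod 7), P does NOT lie on the curve.


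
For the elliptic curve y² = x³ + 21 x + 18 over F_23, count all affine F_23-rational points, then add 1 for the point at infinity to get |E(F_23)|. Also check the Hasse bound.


Affine points = {(0, 8), (0, 15), (3, 4), (3, 19), (5, 8), (5, 15), (7, 5), (7, 18), (8, 10), (8, 13), (9, 4), (9, 19), (10, 3), (10, 20), (11, 4), (11, 19), (13, 2), (13, 21), (18, 8), (18, 15), (19, 10), (19, 13)}; affine count = 22; |E(F_23)| = 23.

Discriminant check: Δ ∝ 4a³ + 27b² = 4·21³ + 27·18² = 4·9261 + 27·324 ≡ 22 (mod 23). Nonzero ⇒ E is nonsingular.
For each x ∈ F_23, compute rhs = x³ + 21·x + 18 mod 23, then count y ∈ F_23 with y² ≡ rhs.
  x = 0: rhs = 18, matching y values: 8, 15 (2 points).
  x = 1: rhs = 17, matching y values: none (0 points).
  x = 2: rhs = 22, matching y values: none (0 points).
  x = 3: rhs = 16, matching y values: 4, 19 (2 points).
  x = 4: rhs = 5, matching y values: none (0 points).
  x = 5: rhs = 18, matching y values: 8, 15 (2 points).
  x = 6: rhs = 15, matching y values: none (0 points).
  x = 7: rhs = 2, matching y values: 5, 18 (2 points).
  x = 8: rhs = 8, matching y values: 10, 13 (2 points).
  x = 9: rhs = 16, matching y values: 4, 19 (2 points).
  x = 10: rhs = 9, matching y values: 3, 20 (2 points).
  x = 11: rhs = 16, matching y values: 4, 19 (2 points).
  x = 12: rhs = 20, matching y values: none (0 points).
  x = 13: rhs = 4, matching y values: 2, 21 (2 points).
  x = 14: rhs = 20, matching y values: none (0 points).
  x = 15: rhs = 5, matching y values: none (0 points).
  x = 16: rhs = 11, matching y values: none (0 points).
  x = 17: rhs = 21, matching y values: none (0 points).
  x = 18: rhs = 18, matching y values: 8, 15 (2 points).
  x = 19: rhs = 8, matching y values: 10, 13 (2 points).
  x = 20: rhs = 20, matching y values: none (0 points).
  x = 21: rhs = 14, matching y values: none (0 points).
  x = 22: rhs = 19, matching y values: none (0 points).
Total affine count: 22.
Full point count |E(F_23)| = 22 + 1 = 23.
Hasse bound: |23 − (23+1)| = |-1| = 1 ≤ 2√23 ≈ 9.5917 ✓.


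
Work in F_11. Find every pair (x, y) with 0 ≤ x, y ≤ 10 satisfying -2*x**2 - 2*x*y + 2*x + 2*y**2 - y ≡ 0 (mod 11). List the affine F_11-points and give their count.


Affine F_11-points: {(0, 0), (0, 6), (1, 0), (1, 7), (4, 3), (4, 7), (5, 3), (5, 8), (6, 6), (10, 8)}; count = 10.

For each of the 121 pairs (x, y) ∈ F_11², evaluate f(x, y) mod 11. Record the zeros.
  x = 0: [0↦0, 1↦1, 2↦6, 3↦4, 4↦6, 5↦1, 6↦0, 7↦3, 8↦10, 9↦10, 10↦3]  zeros at y ∈ {0, 6}
  x = 1: [0↦0, 1↦10, 2↦2, 3↦9, 4↦9, 5↦2, 6↦10, 7↦0, 8↦5, 9↦3, 10↦5]  zeros at y ∈ {0, 7}
  x = 2: [0↦7, 1↦4, 2↦5, 3↦10, 4↦8, 5↦10, 6↦5, 7↦4, 8↦7, 9↦3, 10↦3]  zeros at y ∈ ∅
  x = 3: [0↦10, 1↦5, 2↦4, 3↦7, 4↦3, 5↦3, 6↦7, 7↦4, 8↦5, 9↦10, 10↦8]  zeros at y ∈ ∅
  x = 4: [0↦9, 1↦2, 2↦10, 3↦0, 4↦5, 5↦3, 6↦5, 7↦0, 8↦10, 9↦2, 10↦9]  zeros at y ∈ {3, 7}
  x = 5: [0↦4, 1↦6, 2↦1, 3↦0, 4↦3, 5↦10, 6↦10, 7↦3, 8↦0, 9↦1, 10↦6]  zeros at y ∈ {3, 8}
  x = 6: [0↦6, 1↦6, 2↦10, 3↦7, 4↦8, 5↦2, 6↦0, 7↦2, 8↦8, 9↦7, 10↦10]  zeros at y ∈ {6}
  x = 7: [0↦4, 1↦2, 2↦4, 3↦10, 4↦9, 5↦1, 6↦8, 7↦8, 8↦1, 9↦9, 10↦10]  zeros at y ∈ ∅
  x = 8: [0↦9, 1↦5, 2↦5, 3↦9, 4↦6, 5↦7, 6↦1, 7↦10, 8↦1, 9↦7, 10↦6]  zeros at y ∈ ∅
  x = 9: [0↦10, 1↦4, 2↦2, 3↦4, 4↦10, 5↦9, 6↦1, 7↦8, 8↦8, 9↦1, 10↦9]  zeros at y ∈ ∅
  x = 10: [0↦7, 1↦10, 2↦6, 3↦6, 4↦10, 5↦7, 6↦8, 7↦2, 8↦0, 9↦2, 10↦8]  zeros at y ∈ {8}
Collecting zeros: affine points = {(0, 0), (0, 6), (1, 0), (1, 7), (4, 3), (4, 7), (5, 3), (5, 8), (6, 6), (10, 8)}.
Total count |C(F_11)_aff| = 10.


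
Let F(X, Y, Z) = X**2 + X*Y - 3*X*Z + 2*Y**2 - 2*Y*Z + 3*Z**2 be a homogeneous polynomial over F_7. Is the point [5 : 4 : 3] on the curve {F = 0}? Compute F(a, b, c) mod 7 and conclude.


F(5,4,3) ≡ 0 (mod 7); P is on the curve.

Evaluate F(5, 4, 3) term-by-term (mod 7).
  X**2 ↦ 1·25·1·1 = 25
  X*Y ↦ 1·5·4·1 = 20
  -3*X*Z ↦ -3·5·1·3 = -45
  2*Y**2 ↦ 2·1·16·1 = 32
  -2*Y*Z ↦ -2·1·4·3 = -24
  3*Z**2 ↦ 3·1·1·9 = 27
Sum: F(5, 4, 3) = (25) + (20) + (-45) + (32) + (-24) + (27) = 35.
Reducing mod 7: 35 ≡ 0 (mod 7).
Since F(a, b, c) ≡ 0 (mod 7), P lies on the curve.


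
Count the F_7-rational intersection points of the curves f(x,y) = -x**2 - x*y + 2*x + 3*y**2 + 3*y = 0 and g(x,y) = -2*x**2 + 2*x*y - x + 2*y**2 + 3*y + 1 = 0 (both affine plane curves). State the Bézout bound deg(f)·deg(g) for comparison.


Common zeros: {(0, 6)}; count = 1; Bézout bound = 4.

deg(f) = 2, deg(g) = 2, so Bézout bound = 4.
Scan x ∈ F_7. For each x, list the y ∈ F_7 with f(x, y) ≡ 0 and those with g(x, y) ≡ 0 (mod 7); the common zeros in that column are the intersection.
  x = 0: f ≡ 0 at y ∈ {0, 6}; g ≡ 0 at y ∈ {3, 6}; common: {6}.
  x = 1: f ≡ 0 at y ∈ ∅; g ≡ 0 at y ∈ ∅; common: ∅.
  x = 2: f ≡ 0 at y ∈ {0, 2}; g ≡ 0 at y ∈ {1, 6}; common: ∅.
  x = 3: f ≡ 0 at y ∈ {1, 6}; g ≡ 0 at y ∈ ∅; common: ∅.
  x = 4: f ≡ 0 at y ∈ ∅; g ≡ 0 at y ∈ {0, 5}; common: ∅.
  x = 5: f ≡ 0 at y ∈ {1, 2}; g ≡ 0 at y ∈ ∅; common: ∅.
  x = 6: f ≡ 0 at y ∈ ∅; g ≡ 0 at y ∈ {0, 3}; common: ∅.
Collecting: common zeros = {(0, 6)}, so the count is 1.
Comparison with the Bézout bound: 1 ≤ 4 = deg(f)·deg(g), as expected for curves with no common component (the affine F_7-count falls short of the bound because intersections may lie at infinity, over extension fields, or carry multiplicity).


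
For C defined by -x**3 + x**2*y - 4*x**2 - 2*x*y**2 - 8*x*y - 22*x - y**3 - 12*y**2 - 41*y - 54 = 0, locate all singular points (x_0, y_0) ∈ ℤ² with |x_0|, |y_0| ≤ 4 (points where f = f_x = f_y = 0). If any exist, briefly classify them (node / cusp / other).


Singular points: {(-2, -3)}; classification: node.

Compute partial derivatives:
  f_x = -3*x**2 + 2*x*y - 8*x - 2*y**2 - 8*y - 22.
  f_y = x**2 - 4*x*y - 8*x - 3*y**2 - 24*y - 41.
Scan x_0 ∈ {−4, ..., 4}. For each x_0, f_y(x_0, y) is a polynomial in y; find its integer roots y ∈ {−4, ..., 4}, then test f_x and f at those candidates.
  x = -4: f_y(-4, y) = -3*y**2 - 8*y + 7; no integer root y with |y| ≤ 4.
  x = -3: f_y(-3, y) = -3*y**2 - 12*y - 8; no integer root y with |y| ≤ 4.
  x = -2: f_y(-2, y) = -3*y**2 - 16*y - 21; vanishes at y ∈ {-3}. (-2, -3): f_x = 0, f = 0 — SINGULAR.
  x = -1: f_y(-1, y) = -3*y**2 - 20*y - 32; vanishes at y ∈ {-4}. (-1, -4): f_x = -9 ≠ 0.
  x = 0: f_y(0, y) = -3*y**2 - 24*y - 41; no integer root y with |y| ≤ 4.
  x = 1: f_y(1, y) = -3*y**2 - 28*y - 48; no integer root y with |y| ≤ 4.
  x = 2: f_y(2, y) = -3*y**2 - 32*y - 53; no integer root y with |y| ≤ 4.
  x = 3: f_y(3, y) = -3*y**2 - 36*y - 56; no integer root y with |y| ≤ 4.
  x = 4: f_y(4, y) = -3*y**2 - 40*y - 57; no integer root y with |y| ≤ 4.
Only singular point on the grid: (-2, -3).
Classify: substitute x = -2 + u, y = -3 + v and expand: f = -u**3 + u**2*v - u**2 - 2*u*v**2 - v**3 + v**2.
No constant or linear terms (consistent with a singular point). Quadratic part: -u**2 + v**2. Cubic part: -u**3 + u**2*v - 2*u*v**2 - v**3.
The quadratic part v**2 - u**2 = (v − u)(v + u) splits into two distinct linear factors, so there are two distinct tangent lines y − -3 = ±(x − -2) — this is a node (ordinary double point).
Classification: node.


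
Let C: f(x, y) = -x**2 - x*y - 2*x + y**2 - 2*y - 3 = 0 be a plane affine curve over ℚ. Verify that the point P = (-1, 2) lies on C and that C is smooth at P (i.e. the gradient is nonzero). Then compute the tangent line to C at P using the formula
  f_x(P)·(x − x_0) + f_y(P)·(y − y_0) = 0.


Tangent line at P: -2*x + 3*y - 8 = 0.

Step 1: f(-1, 2) = 0, so P lies on C.
Step 2: partial derivatives
  f_x(x, y) = -2*x - y - 2, f_y(x, y) = -x + 2*y - 2.
  f_x(P) = -2, f_y(P) = 3 (gradient nonzero, so P is smooth).
Step 3: tangent line at P: -2·(x − -1) + 3·(y − 2) = 0.
Expanding: -2*x + 3*y - 8 = 0.


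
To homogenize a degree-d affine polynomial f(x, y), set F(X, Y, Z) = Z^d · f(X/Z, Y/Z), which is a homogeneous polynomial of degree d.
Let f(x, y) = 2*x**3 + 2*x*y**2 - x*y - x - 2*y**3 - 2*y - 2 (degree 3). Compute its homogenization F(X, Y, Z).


F(X, Y, Z) = 2*X**3 + 2*X*Y**2 - X*Y*Z - X*Z**2 - 2*Y**3 - 2*Y*Z**2 - 2*Z**3

deg(f) = 3.
Substitute x = X/Z, y = Y/Z into f, then multiply by Z^3.
  monomial 2·x^3·y^0 ↦ 2·X^3·Y^0·Z^0.
  monomial 2·x^1·y^2 ↦ 2·X^1·Y^2·Z^0.
  monomial -1·x^1·y^1 ↦ -1·X^1·Y^1·Z^1.
  monomial -1·x^1·y^0 ↦ -1·X^1·Y^0·Z^2.
  monomial -2·x^0·y^3 ↦ -2·X^0·Y^3·Z^0.
  monomial -2·x^0·y^1 ↦ -2·X^0·Y^1·Z^2.
  monomial -2·x^0·y^0 ↦ -2·X^0·Y^0·Z^3.
Collecting: F(X, Y, Z) = 2*X**3 + 2*X*Y**2 - X*Y*Z - X*Z**2 - 2*Y**3 - 2*Y*Z**2 - 2*Z**3.


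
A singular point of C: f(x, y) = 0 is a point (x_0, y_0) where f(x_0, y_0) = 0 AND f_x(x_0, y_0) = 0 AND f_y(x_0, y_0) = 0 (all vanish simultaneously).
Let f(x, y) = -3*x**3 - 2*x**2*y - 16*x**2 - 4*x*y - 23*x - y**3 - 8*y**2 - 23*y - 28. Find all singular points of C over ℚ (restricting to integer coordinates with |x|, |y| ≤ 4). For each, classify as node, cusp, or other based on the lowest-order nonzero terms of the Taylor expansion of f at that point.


Singular points: {(-1, -3)}; classification: node.

Compute partial derivatives:
  f_x = -9*x**2 - 4*x*y - 32*x - 4*y - 23.
  f_y = -2*x**2 - 4*x - 3*y**2 - 16*y - 23.
Scan x_0 ∈ {−4, ..., 4}. For each x_0, f_y(x_0, y) is a polynomial in y; find its integer roots y ∈ {−4, ..., 4}, then test f_x and f at those candidates.
  x = -4: f_y(-4, y) = -3*y**2 - 16*y - 39; no integer root y with |y| ≤ 4.
  x = -3: f_y(-3, y) = -3*y**2 - 16*y - 29; no integer root y with |y| ≤ 4.
  x = -2: f_y(-2, y) = -3*y**2 - 16*y - 23; no integer root y with |y| ≤ 4.
  x = -1: f_y(-1, y) = -3*y**2 - 16*y - 21; vanishes at y ∈ {-3}. (-1, -3): f_x = 0, f = 0 — SINGULAR.
  x = 0: f_y(0, y) = -3*y**2 - 16*y - 23; no integer root y with |y| ≤ 4.
  x = 1: f_y(1, y) = -3*y**2 - 16*y - 29; no integer root y with |y| ≤ 4.
  x = 2: f_y(2, y) = -3*y**2 - 16*y - 39; no integer root y with |y| ≤ 4.
  x = 3: f_y(3, y) = -3*y**2 - 16*y - 53; no integer root y with |y| ≤ 4.
  x = 4: f_y(4, y) = -3*y**2 - 16*y - 71; no integer root y with |y| ≤ 4.
Only singular point on the grid: (-1, -3).
Classify: substitute x = -1 + u, y = -3 + v and expand: f = -3*u**3 - 2*u**2*v - u**2 - v**3 + v**2.
No constant or linear terms (consistent with a singular point). Quadratic part: -u**2 + v**2. Cubic part: -3*u**3 - 2*u**2*v - v**3.
The quadratic part v**2 - u**2 = (v − u)(v + u) splits into two distinct linear factors, so there are two distinct tangent lines y − -3 = ±(x − -1) — this is a node (ordinary double point).
Classification: node.


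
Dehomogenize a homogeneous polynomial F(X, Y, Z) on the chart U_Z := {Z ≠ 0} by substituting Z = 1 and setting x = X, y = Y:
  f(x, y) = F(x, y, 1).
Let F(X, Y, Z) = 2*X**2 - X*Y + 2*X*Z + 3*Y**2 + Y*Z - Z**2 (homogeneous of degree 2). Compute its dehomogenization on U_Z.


f(x, y) = 2*x**2 - x*y + 2*x + 3*y**2 + y - 1

On U_Z we set Z = 1. Each monomial c·X^i·Y^j·Z^k in F becomes c·x^i·y^j·1^k = c·x^i·y^j.
Substituting Z = 1: F(X, Y, 1) = 2*x**2 - x*y + 2*x + 3*y**2 + y - 1.
Note: deg(f) ≤ deg(F) = 2; strict inequality happens when F is divisible by Z (lost terms).


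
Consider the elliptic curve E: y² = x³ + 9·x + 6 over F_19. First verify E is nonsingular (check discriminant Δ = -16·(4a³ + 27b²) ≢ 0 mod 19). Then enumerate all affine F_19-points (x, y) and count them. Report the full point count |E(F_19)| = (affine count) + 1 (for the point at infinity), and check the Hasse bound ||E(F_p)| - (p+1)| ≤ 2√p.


Affine points = {(0, 5), (0, 14), (1, 4), (1, 15), (4, 7), (4, 12), (5, 9), (5, 10), (8, 1), (8, 18), (11, 7), (11, 12), (14, 8), (14, 11), (15, 1), (15, 18), (16, 3), (16, 16)}; affine count = 18; |E(F_19)| = 19.

Discriminant check: Δ ∝ 4a³ + 27b² = 4·9³ + 27·6² = 4·729 + 27·36 ≡ 12 (mod 19). Nonzero ⇒ E is nonsingular.
For each x ∈ F_19, compute rhs = x³ + 9·x + 6 mod 19, then count y ∈ F_19 with y² ≡ rhs.
  x = 0: rhs = 6, matching y values: 5, 14 (2 points).
  x = 1: rhs = 16, matching y values: 4, 15 (2 points).
  x = 2: rhs = 13, matching y values: none (0 points).
  x = 3: rhs = 3, matching y values: none (0 points).
  x = 4: rhs = 11, matching y values: 7, 12 (2 points).
  x = 5: rhs = 5, matching y values: 9, 10 (2 points).
  x = 6: rhs = 10, matching y values: none (0 points).
  x = 7: rhs = 13, matching y values: none (0 points).
  x = 8: rhs = 1, matching y values: 1, 18 (2 points).
  x = 9: rhs = 18, matching y values: none (0 points).
  x = 10: rhs = 13, matching y values: none (0 points).
  x = 11: rhs = 11, matching y values: 7, 12 (2 points).
  x = 12: rhs = 18, matching y values: none (0 points).
  x = 13: rhs = 2, matching y values: none (0 points).
  x = 14: rhs = 7, matching y values: 8, 11 (2 points).
  x = 15: rhs = 1, matching y values: 1, 18 (2 points).
  x = 16: rhs = 9, matching y values: 3, 16 (2 points).
  x = 17: rhs = 18, matching y values: none (0 points).
  x = 18: rhs = 15, matching y values: none (0 points).
Total affine count: 18.
Full point count |E(F_19)| = 18 + 1 = 19.
Hasse bound: |19 − (19+1)| = |-1| = 1 ≤ 2√19 ≈ 8.7178 ✓.
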